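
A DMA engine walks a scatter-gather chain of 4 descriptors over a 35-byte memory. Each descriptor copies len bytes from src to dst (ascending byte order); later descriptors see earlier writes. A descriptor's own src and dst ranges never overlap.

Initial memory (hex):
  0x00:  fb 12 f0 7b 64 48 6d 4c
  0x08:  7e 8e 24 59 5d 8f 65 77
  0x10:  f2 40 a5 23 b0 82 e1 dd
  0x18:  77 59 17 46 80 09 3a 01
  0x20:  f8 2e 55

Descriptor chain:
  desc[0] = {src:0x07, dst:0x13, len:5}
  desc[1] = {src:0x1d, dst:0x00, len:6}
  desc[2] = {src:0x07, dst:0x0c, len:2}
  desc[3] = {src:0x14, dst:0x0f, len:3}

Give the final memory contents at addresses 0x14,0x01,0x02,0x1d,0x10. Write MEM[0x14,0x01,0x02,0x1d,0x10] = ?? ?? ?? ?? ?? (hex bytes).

[0] 0x07->0x13 len=5 : 4c 7e 8e 24 59
[1] 0x1d->0x00 len=6 : 09 3a 01 f8 2e 55
[2] 0x07->0x0c len=2 : 4c 7e
[3] 0x14->0x0f len=3 : 7e 8e 24
query mem[0x14]=0x7e, mem[0x01]=0x3a, mem[0x02]=0x01, mem[0x1d]=0x09, mem[0x10]=0x8e

MEM[0x14,0x01,0x02,0x1d,0x10] = 7e 3a 01 09 8e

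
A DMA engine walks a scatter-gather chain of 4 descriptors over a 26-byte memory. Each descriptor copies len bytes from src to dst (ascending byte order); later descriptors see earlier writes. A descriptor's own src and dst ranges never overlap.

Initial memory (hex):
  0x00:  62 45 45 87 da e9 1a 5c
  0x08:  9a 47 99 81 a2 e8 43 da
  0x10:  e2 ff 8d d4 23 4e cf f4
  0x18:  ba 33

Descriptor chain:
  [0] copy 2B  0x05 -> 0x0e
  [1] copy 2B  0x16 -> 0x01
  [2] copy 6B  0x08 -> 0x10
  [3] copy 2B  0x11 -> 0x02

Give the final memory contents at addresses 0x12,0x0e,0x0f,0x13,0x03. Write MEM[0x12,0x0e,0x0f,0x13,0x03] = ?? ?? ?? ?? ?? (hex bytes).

  after D0: wrote 2B at 0x0e = e91a
  after D1: wrote 2B at 0x01 = cff4
  after D2: wrote 6B at 0x10 = 9a479981a2e8
  after D3: wrote 2B at 0x02 = 4799
query mem[0x12]=0x99, mem[0x0e]=0xe9, mem[0x0f]=0x1a, mem[0x13]=0x81, mem[0x03]=0x99

MEM[0x12,0x0e,0x0f,0x13,0x03] = 99 e9 1a 81 99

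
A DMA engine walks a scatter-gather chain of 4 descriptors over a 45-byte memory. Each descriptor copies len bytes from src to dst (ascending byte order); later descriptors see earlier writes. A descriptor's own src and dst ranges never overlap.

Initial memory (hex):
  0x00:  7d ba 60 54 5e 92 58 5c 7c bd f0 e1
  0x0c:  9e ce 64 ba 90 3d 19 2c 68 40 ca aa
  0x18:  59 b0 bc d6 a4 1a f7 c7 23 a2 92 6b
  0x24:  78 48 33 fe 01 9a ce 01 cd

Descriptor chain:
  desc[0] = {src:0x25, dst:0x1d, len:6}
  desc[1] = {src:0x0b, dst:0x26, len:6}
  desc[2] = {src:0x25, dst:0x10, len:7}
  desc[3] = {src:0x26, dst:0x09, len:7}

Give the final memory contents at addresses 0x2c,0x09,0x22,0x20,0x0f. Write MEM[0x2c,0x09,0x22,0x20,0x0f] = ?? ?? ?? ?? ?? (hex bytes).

MEM[0x2c,0x09,0x22,0x20,0x0f] = cd e1 ce 01 cd

D0: mem[0x1d..0x22] <- [48 33 fe 01 9a ce]
D1: mem[0x26..0x2b] <- [e1 9e ce 64 ba 90]
D2: mem[0x10..0x16] <- [48 e1 9e ce 64 ba 90]
D3: mem[0x09..0x0f] <- [e1 9e ce 64 ba 90 cd]
query mem[0x2c]=0xcd, mem[0x09]=0xe1, mem[0x22]=0xce, mem[0x20]=0x01, mem[0x0f]=0xcd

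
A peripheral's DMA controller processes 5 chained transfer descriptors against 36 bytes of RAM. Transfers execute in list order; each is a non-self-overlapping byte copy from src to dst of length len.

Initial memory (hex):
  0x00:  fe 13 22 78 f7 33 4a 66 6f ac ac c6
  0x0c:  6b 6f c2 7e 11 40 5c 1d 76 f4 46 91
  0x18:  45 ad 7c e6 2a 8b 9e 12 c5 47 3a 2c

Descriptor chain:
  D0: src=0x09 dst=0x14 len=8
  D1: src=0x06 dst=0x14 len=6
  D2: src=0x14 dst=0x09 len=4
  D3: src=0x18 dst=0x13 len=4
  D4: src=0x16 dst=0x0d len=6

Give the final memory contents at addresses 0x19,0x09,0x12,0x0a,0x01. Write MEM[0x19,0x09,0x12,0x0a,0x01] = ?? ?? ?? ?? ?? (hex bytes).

#0 dst[0x14+8] := {0xac,0xac,0xc6,0x6b,0x6f,0xc2,0x7e,0x11}
#1 dst[0x14+6] := {0x4a,0x66,0x6f,0xac,0xac,0xc6}
#2 dst[0x09+4] := {0x4a,0x66,0x6f,0xac}
#3 dst[0x13+4] := {0xac,0xc6,0x7e,0x11}
#4 dst[0x0d+6] := {0x11,0xac,0xac,0xc6,0x7e,0x11}
query mem[0x19]=0xc6, mem[0x09]=0x4a, mem[0x12]=0x11, mem[0x0a]=0x66, mem[0x01]=0x13

MEM[0x19,0x09,0x12,0x0a,0x01] = c6 4a 11 66 13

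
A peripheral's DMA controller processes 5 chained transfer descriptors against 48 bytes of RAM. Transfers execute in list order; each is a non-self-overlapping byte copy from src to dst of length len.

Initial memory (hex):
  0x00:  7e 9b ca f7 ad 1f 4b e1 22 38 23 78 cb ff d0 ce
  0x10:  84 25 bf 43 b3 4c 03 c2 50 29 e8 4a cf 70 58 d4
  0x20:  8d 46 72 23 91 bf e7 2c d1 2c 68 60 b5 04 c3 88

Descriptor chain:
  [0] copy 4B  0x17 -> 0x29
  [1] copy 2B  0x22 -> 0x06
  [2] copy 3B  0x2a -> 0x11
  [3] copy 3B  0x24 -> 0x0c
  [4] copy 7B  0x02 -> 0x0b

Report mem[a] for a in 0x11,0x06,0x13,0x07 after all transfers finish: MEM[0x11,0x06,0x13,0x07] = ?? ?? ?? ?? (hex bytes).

#0 dst[0x29+4] := {0xc2,0x50,0x29,0xe8}
#1 dst[0x06+2] := {0x72,0x23}
#2 dst[0x11+3] := {0x50,0x29,0xe8}
#3 dst[0x0c+3] := {0x91,0xbf,0xe7}
#4 dst[0x0b+7] := {0xca,0xf7,0xad,0x1f,0x72,0x23,0x22}
query mem[0x11]=0x22, mem[0x06]=0x72, mem[0x13]=0xe8, mem[0x07]=0x23

MEM[0x11,0x06,0x13,0x07] = 22 72 e8 23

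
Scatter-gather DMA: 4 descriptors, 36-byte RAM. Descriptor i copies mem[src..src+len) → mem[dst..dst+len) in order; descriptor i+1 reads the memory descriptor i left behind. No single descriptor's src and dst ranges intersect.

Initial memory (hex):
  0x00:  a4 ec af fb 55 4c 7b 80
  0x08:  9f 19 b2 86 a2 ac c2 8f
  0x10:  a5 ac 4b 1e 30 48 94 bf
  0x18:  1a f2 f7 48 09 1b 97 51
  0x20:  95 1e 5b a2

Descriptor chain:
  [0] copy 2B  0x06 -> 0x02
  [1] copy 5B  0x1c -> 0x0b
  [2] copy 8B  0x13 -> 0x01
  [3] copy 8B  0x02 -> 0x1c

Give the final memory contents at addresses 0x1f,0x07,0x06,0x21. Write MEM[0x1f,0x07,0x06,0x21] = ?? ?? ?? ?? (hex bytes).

MEM[0x1f,0x07,0x06,0x21] = bf f2 1a f2

D0: mem[0x02..0x03] <- [7b 80]
D1: mem[0x0b..0x0f] <- [09 1b 97 51 95]
D2: mem[0x01..0x08] <- [1e 30 48 94 bf 1a f2 f7]
D3: mem[0x1c..0x23] <- [30 48 94 bf 1a f2 f7 19]
query mem[0x1f]=0xbf, mem[0x07]=0xf2, mem[0x06]=0x1a, mem[0x21]=0xf2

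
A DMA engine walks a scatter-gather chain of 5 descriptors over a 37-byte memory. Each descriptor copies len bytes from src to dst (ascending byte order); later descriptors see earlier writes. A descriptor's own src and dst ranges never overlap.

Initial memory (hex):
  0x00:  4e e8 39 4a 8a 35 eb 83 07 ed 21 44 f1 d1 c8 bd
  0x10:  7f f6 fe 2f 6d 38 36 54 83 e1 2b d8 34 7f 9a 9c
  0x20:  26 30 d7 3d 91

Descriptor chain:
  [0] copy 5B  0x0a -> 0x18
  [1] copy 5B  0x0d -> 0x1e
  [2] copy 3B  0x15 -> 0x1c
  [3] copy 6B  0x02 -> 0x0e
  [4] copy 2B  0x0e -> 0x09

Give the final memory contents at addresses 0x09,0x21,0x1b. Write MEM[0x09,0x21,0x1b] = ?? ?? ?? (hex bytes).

MEM[0x09,0x21,0x1b] = 39 7f d1

#0 dst[0x18+5] := {0x21,0x44,0xf1,0xd1,0xc8}
#1 dst[0x1e+5] := {0xd1,0xc8,0xbd,0x7f,0xf6}
#2 dst[0x1c+3] := {0x38,0x36,0x54}
#3 dst[0x0e+6] := {0x39,0x4a,0x8a,0x35,0xeb,0x83}
#4 dst[0x09+2] := {0x39,0x4a}
query mem[0x09]=0x39, mem[0x21]=0x7f, mem[0x1b]=0xd1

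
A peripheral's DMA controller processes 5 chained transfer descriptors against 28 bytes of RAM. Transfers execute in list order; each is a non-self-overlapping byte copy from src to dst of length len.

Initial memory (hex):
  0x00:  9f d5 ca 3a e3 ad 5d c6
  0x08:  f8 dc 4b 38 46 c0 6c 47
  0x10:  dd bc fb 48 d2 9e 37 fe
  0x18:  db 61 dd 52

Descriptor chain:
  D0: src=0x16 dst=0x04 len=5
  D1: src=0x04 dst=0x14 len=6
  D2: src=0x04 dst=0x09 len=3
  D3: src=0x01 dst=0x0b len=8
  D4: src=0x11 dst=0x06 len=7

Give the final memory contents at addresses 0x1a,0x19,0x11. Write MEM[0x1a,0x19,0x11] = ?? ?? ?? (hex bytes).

#0 dst[0x04+5] := {0x37,0xfe,0xdb,0x61,0xdd}
#1 dst[0x14+6] := {0x37,0xfe,0xdb,0x61,0xdd,0xdc}
#2 dst[0x09+3] := {0x37,0xfe,0xdb}
#3 dst[0x0b+8] := {0xd5,0xca,0x3a,0x37,0xfe,0xdb,0x61,0xdd}
#4 dst[0x06+7] := {0x61,0xdd,0x48,0x37,0xfe,0xdb,0x61}
query mem[0x1a]=0xdd, mem[0x19]=0xdc, mem[0x11]=0x61

MEM[0x1a,0x19,0x11] = dd dc 61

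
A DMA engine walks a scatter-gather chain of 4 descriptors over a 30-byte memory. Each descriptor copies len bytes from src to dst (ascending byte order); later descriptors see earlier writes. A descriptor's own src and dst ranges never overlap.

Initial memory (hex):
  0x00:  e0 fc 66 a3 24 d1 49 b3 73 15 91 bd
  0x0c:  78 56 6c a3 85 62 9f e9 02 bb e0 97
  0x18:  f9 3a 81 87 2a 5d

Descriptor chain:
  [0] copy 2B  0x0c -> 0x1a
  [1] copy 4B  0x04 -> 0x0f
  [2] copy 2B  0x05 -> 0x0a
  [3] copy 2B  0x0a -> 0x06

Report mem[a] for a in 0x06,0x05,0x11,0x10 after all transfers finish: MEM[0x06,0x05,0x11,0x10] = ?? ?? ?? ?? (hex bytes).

  after D0: wrote 2B at 0x1a = 7856
  after D1: wrote 4B at 0x0f = 24d149b3
  after D2: wrote 2B at 0x0a = d149
  after D3: wrote 2B at 0x06 = d149
query mem[0x06]=0xd1, mem[0x05]=0xd1, mem[0x11]=0x49, mem[0x10]=0xd1

MEM[0x06,0x05,0x11,0x10] = d1 d1 49 d1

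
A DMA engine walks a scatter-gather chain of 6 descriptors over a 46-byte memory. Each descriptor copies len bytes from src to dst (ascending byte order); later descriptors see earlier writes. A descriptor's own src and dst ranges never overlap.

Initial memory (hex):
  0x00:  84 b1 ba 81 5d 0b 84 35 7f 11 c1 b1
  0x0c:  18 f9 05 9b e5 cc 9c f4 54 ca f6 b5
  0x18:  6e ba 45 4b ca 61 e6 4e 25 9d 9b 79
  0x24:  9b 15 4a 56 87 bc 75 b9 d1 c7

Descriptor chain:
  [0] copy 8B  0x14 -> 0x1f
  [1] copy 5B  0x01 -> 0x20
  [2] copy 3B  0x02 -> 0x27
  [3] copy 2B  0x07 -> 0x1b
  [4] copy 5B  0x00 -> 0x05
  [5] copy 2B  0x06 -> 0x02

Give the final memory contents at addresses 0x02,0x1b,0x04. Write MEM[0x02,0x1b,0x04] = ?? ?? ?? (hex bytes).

MEM[0x02,0x1b,0x04] = b1 35 5d

[0] 0x14->0x1f len=8 : 54 ca f6 b5 6e ba 45 4b
[1] 0x01->0x20 len=5 : b1 ba 81 5d 0b
[2] 0x02->0x27 len=3 : ba 81 5d
[3] 0x07->0x1b len=2 : 35 7f
[4] 0x00->0x05 len=5 : 84 b1 ba 81 5d
[5] 0x06->0x02 len=2 : b1 ba
query mem[0x02]=0xb1, mem[0x1b]=0x35, mem[0x04]=0x5d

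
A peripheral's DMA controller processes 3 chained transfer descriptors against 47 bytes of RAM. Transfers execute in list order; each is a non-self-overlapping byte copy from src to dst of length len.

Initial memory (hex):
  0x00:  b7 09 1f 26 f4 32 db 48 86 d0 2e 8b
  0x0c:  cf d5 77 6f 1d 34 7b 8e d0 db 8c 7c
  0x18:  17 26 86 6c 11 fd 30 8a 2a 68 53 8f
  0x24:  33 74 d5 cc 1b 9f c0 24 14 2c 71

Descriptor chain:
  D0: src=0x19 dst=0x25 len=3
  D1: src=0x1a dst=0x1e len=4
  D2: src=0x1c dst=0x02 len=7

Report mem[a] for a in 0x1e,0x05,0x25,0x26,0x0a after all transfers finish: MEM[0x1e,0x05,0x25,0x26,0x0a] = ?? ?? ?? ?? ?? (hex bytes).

[0] 0x19->0x25 len=3 : 26 86 6c
[1] 0x1a->0x1e len=4 : 86 6c 11 fd
[2] 0x1c->0x02 len=7 : 11 fd 86 6c 11 fd 53
query mem[0x1e]=0x86, mem[0x05]=0x6c, mem[0x25]=0x26, mem[0x26]=0x86, mem[0x0a]=0x2e

MEM[0x1e,0x05,0x25,0x26,0x0a] = 86 6c 26 86 2e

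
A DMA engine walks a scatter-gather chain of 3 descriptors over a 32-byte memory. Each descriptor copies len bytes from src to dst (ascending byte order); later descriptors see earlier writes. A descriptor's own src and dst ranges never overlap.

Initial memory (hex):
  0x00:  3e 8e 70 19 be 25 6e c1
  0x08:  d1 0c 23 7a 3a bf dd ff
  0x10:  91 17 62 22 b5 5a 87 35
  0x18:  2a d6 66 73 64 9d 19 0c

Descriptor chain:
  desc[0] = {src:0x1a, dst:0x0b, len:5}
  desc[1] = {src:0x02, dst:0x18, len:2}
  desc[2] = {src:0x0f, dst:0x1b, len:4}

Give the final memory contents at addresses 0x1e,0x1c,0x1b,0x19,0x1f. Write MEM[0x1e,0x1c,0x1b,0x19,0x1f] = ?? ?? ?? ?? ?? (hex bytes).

D0: mem[0x0b..0x0f] <- [66 73 64 9d 19]
D1: mem[0x18..0x19] <- [70 19]
D2: mem[0x1b..0x1e] <- [19 91 17 62]
query mem[0x1e]=0x62, mem[0x1c]=0x91, mem[0x1b]=0x19, mem[0x19]=0x19, mem[0x1f]=0x0c

MEM[0x1e,0x1c,0x1b,0x19,0x1f] = 62 91 19 19 0c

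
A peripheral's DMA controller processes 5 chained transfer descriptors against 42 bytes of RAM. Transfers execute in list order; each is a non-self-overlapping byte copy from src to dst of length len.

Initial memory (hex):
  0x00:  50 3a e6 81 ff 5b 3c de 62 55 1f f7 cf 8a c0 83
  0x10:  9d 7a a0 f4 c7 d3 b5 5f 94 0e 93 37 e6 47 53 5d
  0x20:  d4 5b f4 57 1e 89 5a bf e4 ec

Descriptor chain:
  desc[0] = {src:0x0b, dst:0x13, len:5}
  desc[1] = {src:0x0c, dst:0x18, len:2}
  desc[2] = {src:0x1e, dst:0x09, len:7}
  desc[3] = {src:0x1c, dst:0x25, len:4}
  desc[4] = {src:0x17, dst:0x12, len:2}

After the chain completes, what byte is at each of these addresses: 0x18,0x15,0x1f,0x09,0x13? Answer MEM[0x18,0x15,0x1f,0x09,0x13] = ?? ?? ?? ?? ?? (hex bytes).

[0] 0x0b->0x13 len=5 : f7 cf 8a c0 83
[1] 0x0c->0x18 len=2 : cf 8a
[2] 0x1e->0x09 len=7 : 53 5d d4 5b f4 57 1e
[3] 0x1c->0x25 len=4 : e6 47 53 5d
[4] 0x17->0x12 len=2 : 83 cf
query mem[0x18]=0xcf, mem[0x15]=0x8a, mem[0x1f]=0x5d, mem[0x09]=0x53, mem[0x13]=0xcf

MEM[0x18,0x15,0x1f,0x09,0x13] = cf 8a 5d 53 cf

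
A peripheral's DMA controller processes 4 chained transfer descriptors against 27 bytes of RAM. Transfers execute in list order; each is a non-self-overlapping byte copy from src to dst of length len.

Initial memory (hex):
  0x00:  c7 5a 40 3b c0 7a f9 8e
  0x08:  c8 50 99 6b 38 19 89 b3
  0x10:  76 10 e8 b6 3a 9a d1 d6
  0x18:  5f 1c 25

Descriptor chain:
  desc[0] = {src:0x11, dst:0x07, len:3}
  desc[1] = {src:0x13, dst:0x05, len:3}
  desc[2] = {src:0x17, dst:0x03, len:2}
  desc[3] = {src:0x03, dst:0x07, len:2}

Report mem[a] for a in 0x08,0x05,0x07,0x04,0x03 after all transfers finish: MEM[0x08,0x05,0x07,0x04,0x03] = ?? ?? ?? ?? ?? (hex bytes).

[0] 0x11->0x07 len=3 : 10 e8 b6
[1] 0x13->0x05 len=3 : b6 3a 9a
[2] 0x17->0x03 len=2 : d6 5f
[3] 0x03->0x07 len=2 : d6 5f
query mem[0x08]=0x5f, mem[0x05]=0xb6, mem[0x07]=0xd6, mem[0x04]=0x5f, mem[0x03]=0xd6

MEM[0x08,0x05,0x07,0x04,0x03] = 5f b6 d6 5f d6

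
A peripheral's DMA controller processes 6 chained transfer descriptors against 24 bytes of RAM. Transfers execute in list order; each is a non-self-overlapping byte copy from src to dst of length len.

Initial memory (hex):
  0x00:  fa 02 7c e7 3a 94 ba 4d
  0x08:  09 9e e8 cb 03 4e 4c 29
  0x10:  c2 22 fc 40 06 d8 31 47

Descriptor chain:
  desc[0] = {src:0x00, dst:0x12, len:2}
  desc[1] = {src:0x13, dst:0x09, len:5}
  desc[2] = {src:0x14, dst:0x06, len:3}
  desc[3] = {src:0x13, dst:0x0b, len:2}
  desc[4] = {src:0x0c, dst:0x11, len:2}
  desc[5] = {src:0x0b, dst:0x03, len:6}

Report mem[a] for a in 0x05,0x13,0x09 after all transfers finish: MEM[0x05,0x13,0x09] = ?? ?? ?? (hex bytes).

  after D0: wrote 2B at 0x12 = fa02
  after D1: wrote 5B at 0x09 = 0206d83147
  after D2: wrote 3B at 0x06 = 06d831
  after D3: wrote 2B at 0x0b = 0206
  after D4: wrote 2B at 0x11 = 0647
  after D5: wrote 6B at 0x03 = 0206474c29c2
query mem[0x05]=0x47, mem[0x13]=0x02, mem[0x09]=0x02

MEM[0x05,0x13,0x09] = 47 02 02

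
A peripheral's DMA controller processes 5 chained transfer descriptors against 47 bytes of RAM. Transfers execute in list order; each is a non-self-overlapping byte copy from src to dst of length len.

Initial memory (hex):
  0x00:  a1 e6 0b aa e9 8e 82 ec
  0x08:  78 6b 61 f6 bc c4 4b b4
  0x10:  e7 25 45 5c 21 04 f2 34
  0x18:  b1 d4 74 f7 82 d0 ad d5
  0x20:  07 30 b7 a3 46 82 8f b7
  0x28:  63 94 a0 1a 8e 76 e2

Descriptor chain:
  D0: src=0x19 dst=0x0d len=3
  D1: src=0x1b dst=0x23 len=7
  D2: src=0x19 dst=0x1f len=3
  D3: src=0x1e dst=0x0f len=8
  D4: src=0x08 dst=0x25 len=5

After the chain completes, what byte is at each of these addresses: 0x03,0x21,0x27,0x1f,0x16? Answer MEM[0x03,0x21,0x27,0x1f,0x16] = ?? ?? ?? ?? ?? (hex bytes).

[0] 0x19->0x0d len=3 : d4 74 f7
[1] 0x1b->0x23 len=7 : f7 82 d0 ad d5 07 30
[2] 0x19->0x1f len=3 : d4 74 f7
[3] 0x1e->0x0f len=8 : ad d4 74 f7 b7 f7 82 d0
[4] 0x08->0x25 len=5 : 78 6b 61 f6 bc
query mem[0x03]=0xaa, mem[0x21]=0xf7, mem[0x27]=0x61, mem[0x1f]=0xd4, mem[0x16]=0xd0

MEM[0x03,0x21,0x27,0x1f,0x16] = aa f7 61 d4 d0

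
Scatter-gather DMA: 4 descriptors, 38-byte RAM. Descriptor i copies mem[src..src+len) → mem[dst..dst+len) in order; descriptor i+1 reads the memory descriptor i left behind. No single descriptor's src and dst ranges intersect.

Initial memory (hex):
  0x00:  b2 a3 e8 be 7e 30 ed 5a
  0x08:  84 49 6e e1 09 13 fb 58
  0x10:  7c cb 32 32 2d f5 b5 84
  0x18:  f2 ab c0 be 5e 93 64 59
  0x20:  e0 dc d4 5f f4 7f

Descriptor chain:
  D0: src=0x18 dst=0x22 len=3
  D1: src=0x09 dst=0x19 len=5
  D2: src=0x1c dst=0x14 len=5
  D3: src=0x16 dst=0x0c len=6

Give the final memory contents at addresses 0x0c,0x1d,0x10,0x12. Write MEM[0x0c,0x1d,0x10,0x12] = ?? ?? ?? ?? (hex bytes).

D0: mem[0x22..0x24] <- [f2 ab c0]
D1: mem[0x19..0x1d] <- [49 6e e1 09 13]
D2: mem[0x14..0x18] <- [09 13 64 59 e0]
D3: mem[0x0c..0x11] <- [64 59 e0 49 6e e1]
query mem[0x0c]=0x64, mem[0x1d]=0x13, mem[0x10]=0x6e, mem[0x12]=0x32

MEM[0x0c,0x1d,0x10,0x12] = 64 13 6e 32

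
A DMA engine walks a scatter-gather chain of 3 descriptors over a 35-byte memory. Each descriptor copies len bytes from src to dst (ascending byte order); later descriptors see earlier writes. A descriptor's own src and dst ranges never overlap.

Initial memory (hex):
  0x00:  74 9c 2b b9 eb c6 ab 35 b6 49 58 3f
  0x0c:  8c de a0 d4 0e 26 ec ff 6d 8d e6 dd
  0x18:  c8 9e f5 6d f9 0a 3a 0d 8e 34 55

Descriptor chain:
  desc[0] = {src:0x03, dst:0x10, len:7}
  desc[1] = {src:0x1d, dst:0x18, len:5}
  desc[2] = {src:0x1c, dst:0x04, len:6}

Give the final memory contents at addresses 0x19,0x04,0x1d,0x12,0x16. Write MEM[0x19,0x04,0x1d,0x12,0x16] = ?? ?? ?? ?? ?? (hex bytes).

MEM[0x19,0x04,0x1d,0x12,0x16] = 3a 34 0a c6 49

  after D0: wrote 7B at 0x10 = b9ebc6ab35b649
  after D1: wrote 5B at 0x18 = 0a3a0d8e34
  after D2: wrote 6B at 0x04 = 340a3a0d8e34
query mem[0x19]=0x3a, mem[0x04]=0x34, mem[0x1d]=0x0a, mem[0x12]=0xc6, mem[0x16]=0x49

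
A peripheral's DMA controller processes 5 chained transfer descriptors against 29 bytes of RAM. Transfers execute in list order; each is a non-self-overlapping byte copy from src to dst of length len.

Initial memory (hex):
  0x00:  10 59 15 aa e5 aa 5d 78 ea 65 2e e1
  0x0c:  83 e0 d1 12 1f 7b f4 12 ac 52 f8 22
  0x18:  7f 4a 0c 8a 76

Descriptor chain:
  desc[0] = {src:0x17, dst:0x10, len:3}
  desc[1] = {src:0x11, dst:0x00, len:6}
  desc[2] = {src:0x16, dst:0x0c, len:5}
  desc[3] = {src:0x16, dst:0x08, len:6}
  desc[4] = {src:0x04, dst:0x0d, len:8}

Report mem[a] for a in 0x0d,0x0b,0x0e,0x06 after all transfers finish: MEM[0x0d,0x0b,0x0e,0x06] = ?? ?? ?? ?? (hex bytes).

MEM[0x0d,0x0b,0x0e,0x06] = 52 4a f8 5d

#0 dst[0x10+3] := {0x22,0x7f,0x4a}
#1 dst[0x00+6] := {0x7f,0x4a,0x12,0xac,0x52,0xf8}
#2 dst[0x0c+5] := {0xf8,0x22,0x7f,0x4a,0x0c}
#3 dst[0x08+6] := {0xf8,0x22,0x7f,0x4a,0x0c,0x8a}
#4 dst[0x0d+8] := {0x52,0xf8,0x5d,0x78,0xf8,0x22,0x7f,0x4a}
query mem[0x0d]=0x52, mem[0x0b]=0x4a, mem[0x0e]=0xf8, mem[0x06]=0x5d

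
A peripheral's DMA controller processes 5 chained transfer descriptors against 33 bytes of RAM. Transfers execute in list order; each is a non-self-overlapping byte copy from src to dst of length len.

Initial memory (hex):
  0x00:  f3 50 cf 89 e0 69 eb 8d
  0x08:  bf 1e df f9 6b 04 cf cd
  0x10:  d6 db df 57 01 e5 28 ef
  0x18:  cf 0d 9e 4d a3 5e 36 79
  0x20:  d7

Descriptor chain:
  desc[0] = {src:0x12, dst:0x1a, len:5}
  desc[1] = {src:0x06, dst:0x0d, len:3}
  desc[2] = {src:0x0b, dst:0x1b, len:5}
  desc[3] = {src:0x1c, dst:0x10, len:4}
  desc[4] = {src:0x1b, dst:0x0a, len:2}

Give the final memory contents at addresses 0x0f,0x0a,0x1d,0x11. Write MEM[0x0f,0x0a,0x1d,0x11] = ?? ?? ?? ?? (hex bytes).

  after D0: wrote 5B at 0x1a = df5701e528
  after D1: wrote 3B at 0x0d = eb8dbf
  after D2: wrote 5B at 0x1b = f96beb8dbf
  after D3: wrote 4B at 0x10 = 6beb8dbf
  after D4: wrote 2B at 0x0a = f96b
query mem[0x0f]=0xbf, mem[0x0a]=0xf9, mem[0x1d]=0xeb, mem[0x11]=0xeb

MEM[0x0f,0x0a,0x1d,0x11] = bf f9 eb eb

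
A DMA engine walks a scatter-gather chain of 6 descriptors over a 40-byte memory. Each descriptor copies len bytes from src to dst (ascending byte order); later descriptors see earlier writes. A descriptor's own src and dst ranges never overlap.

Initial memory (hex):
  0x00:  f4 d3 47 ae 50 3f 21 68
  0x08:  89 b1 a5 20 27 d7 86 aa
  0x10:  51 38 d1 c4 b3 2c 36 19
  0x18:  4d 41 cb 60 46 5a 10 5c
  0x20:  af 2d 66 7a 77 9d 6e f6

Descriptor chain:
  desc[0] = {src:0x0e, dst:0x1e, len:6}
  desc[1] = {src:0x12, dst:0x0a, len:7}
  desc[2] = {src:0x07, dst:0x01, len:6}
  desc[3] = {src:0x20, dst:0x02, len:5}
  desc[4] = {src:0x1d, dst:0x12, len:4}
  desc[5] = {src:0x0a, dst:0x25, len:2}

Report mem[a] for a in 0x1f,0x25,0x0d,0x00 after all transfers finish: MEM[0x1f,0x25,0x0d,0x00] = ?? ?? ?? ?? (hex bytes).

MEM[0x1f,0x25,0x0d,0x00] = aa d1 2c f4

[0] 0x0e->0x1e len=6 : 86 aa 51 38 d1 c4
[1] 0x12->0x0a len=7 : d1 c4 b3 2c 36 19 4d
[2] 0x07->0x01 len=6 : 68 89 b1 d1 c4 b3
[3] 0x20->0x02 len=5 : 51 38 d1 c4 77
[4] 0x1d->0x12 len=4 : 5a 86 aa 51
[5] 0x0a->0x25 len=2 : d1 c4
query mem[0x1f]=0xaa, mem[0x25]=0xd1, mem[0x0d]=0x2c, mem[0x00]=0xf4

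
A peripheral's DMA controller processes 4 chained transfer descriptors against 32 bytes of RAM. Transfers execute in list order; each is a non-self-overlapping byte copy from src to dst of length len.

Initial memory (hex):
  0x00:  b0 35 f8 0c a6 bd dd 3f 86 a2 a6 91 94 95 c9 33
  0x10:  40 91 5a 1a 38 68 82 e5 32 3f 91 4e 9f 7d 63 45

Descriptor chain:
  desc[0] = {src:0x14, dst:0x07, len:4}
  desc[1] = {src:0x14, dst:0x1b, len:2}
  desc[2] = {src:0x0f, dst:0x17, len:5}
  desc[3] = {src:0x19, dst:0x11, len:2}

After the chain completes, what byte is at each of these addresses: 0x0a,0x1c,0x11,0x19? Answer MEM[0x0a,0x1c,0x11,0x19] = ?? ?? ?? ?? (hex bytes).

MEM[0x0a,0x1c,0x11,0x19] = e5 68 91 91

D0: mem[0x07..0x0a] <- [38 68 82 e5]
D1: mem[0x1b..0x1c] <- [38 68]
D2: mem[0x17..0x1b] <- [33 40 91 5a 1a]
D3: mem[0x11..0x12] <- [91 5a]
query mem[0x0a]=0xe5, mem[0x1c]=0x68, mem[0x11]=0x91, mem[0x19]=0x91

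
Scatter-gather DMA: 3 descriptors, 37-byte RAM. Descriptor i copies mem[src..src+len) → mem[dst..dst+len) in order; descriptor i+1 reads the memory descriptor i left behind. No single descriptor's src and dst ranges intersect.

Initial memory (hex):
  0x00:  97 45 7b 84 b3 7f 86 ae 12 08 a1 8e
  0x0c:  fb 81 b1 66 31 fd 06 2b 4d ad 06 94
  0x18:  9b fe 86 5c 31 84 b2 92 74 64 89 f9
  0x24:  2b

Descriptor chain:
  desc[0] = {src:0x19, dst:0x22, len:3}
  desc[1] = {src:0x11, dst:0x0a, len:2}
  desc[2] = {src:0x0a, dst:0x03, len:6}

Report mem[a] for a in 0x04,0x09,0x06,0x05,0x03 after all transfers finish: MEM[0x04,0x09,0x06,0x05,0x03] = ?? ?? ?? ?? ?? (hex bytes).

MEM[0x04,0x09,0x06,0x05,0x03] = 06 08 81 fb fd

[0] 0x19->0x22 len=3 : fe 86 5c
[1] 0x11->0x0a len=2 : fd 06
[2] 0x0a->0x03 len=6 : fd 06 fb 81 b1 66
query mem[0x04]=0x06, mem[0x09]=0x08, mem[0x06]=0x81, mem[0x05]=0xfb, mem[0x03]=0xfd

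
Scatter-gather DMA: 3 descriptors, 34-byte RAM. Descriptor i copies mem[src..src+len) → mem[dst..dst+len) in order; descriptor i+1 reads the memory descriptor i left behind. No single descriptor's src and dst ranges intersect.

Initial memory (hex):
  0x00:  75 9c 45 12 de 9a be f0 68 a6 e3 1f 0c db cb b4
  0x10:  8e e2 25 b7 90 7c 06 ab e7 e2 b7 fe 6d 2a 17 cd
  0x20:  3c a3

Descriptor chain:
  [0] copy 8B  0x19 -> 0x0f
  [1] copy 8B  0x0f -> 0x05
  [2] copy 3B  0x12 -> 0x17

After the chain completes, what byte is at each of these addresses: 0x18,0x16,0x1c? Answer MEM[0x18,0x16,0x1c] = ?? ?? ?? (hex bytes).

MEM[0x18,0x16,0x1c] = 2a 3c 6d

D0: mem[0x0f..0x16] <- [e2 b7 fe 6d 2a 17 cd 3c]
D1: mem[0x05..0x0c] <- [e2 b7 fe 6d 2a 17 cd 3c]
D2: mem[0x17..0x19] <- [6d 2a 17]
query mem[0x18]=0x2a, mem[0x16]=0x3c, mem[0x1c]=0x6d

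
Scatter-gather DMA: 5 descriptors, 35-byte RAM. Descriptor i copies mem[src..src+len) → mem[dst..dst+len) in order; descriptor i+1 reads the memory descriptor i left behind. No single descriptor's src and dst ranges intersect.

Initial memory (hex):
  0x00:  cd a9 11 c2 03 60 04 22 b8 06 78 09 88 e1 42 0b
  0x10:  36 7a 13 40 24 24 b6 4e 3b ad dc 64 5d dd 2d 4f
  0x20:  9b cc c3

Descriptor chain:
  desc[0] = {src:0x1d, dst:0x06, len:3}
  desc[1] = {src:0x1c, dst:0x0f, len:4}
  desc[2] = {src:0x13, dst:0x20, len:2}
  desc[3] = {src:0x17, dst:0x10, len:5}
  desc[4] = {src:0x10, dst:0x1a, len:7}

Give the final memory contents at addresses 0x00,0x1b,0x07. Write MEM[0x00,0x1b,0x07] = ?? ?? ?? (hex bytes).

MEM[0x00,0x1b,0x07] = cd 3b 2d

[0] 0x1d->0x06 len=3 : dd 2d 4f
[1] 0x1c->0x0f len=4 : 5d dd 2d 4f
[2] 0x13->0x20 len=2 : 40 24
[3] 0x17->0x10 len=5 : 4e 3b ad dc 64
[4] 0x10->0x1a len=7 : 4e 3b ad dc 64 24 b6
query mem[0x00]=0xcd, mem[0x1b]=0x3b, mem[0x07]=0x2d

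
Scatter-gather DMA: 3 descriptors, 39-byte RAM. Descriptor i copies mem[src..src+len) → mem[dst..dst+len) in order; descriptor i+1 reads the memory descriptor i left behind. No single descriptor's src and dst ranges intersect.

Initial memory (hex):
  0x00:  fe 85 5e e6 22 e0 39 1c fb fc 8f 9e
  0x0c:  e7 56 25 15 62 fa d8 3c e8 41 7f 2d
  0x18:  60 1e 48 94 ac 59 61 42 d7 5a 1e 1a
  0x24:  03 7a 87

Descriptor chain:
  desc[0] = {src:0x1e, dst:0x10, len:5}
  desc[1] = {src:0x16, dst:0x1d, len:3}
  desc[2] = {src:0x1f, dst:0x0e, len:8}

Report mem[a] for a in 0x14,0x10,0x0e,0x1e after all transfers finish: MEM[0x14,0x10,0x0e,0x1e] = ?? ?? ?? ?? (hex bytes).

#0 dst[0x10+5] := {0x61,0x42,0xd7,0x5a,0x1e}
#1 dst[0x1d+3] := {0x7f,0x2d,0x60}
#2 dst[0x0e+8] := {0x60,0xd7,0x5a,0x1e,0x1a,0x03,0x7a,0x87}
query mem[0x14]=0x7a, mem[0x10]=0x5a, mem[0x0e]=0x60, mem[0x1e]=0x2d

MEM[0x14,0x10,0x0e,0x1e] = 7a 5a 60 2d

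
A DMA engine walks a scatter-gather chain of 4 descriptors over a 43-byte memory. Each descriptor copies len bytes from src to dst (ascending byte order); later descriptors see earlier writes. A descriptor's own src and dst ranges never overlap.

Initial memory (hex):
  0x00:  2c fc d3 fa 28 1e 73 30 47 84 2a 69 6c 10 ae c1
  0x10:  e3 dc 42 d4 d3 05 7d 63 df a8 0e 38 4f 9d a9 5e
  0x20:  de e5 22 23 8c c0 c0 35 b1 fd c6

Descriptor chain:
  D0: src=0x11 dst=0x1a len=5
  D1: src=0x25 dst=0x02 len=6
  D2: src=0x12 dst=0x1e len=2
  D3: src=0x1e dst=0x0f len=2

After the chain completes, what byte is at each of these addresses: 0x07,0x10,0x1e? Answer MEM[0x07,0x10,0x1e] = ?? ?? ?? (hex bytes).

D0: mem[0x1a..0x1e] <- [dc 42 d4 d3 05]
D1: mem[0x02..0x07] <- [c0 c0 35 b1 fd c6]
D2: mem[0x1e..0x1f] <- [42 d4]
D3: mem[0x0f..0x10] <- [42 d4]
query mem[0x07]=0xc6, mem[0x10]=0xd4, mem[0x1e]=0x42

MEM[0x07,0x10,0x1e] = c6 d4 42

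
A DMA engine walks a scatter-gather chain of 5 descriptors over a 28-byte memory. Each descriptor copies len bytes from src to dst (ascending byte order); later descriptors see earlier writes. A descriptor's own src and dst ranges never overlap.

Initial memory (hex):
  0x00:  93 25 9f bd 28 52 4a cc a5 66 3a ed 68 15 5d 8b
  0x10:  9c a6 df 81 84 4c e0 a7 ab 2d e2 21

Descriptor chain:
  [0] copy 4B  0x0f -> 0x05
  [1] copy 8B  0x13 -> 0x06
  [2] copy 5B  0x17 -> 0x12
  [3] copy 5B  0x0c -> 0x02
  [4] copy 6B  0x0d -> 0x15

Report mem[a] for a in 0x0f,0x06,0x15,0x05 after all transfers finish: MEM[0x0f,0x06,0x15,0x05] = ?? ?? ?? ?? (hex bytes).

MEM[0x0f,0x06,0x15,0x05] = 8b 9c e2 8b

  after D0: wrote 4B at 0x05 = 8b9ca6df
  after D1: wrote 8B at 0x06 = 81844ce0a7ab2de2
  after D2: wrote 5B at 0x12 = a7ab2de221
  after D3: wrote 5B at 0x02 = 2de25d8b9c
  after D4: wrote 6B at 0x15 = e25d8b9ca6a7
query mem[0x0f]=0x8b, mem[0x06]=0x9c, mem[0x15]=0xe2, mem[0x05]=0x8b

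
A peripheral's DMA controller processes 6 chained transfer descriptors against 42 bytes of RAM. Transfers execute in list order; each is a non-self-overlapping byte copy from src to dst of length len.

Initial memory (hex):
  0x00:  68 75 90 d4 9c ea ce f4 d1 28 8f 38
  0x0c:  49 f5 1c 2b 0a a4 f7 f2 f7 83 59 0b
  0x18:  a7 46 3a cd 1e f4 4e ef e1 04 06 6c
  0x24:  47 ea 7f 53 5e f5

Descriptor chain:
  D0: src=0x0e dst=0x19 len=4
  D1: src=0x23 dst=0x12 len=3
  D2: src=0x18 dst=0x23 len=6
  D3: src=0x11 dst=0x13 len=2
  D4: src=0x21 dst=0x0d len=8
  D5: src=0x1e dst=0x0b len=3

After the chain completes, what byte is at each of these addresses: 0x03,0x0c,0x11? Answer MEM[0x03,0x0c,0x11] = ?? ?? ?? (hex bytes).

MEM[0x03,0x0c,0x11] = d4 ef 2b

#0 dst[0x19+4] := {0x1c,0x2b,0x0a,0xa4}
#1 dst[0x12+3] := {0x6c,0x47,0xea}
#2 dst[0x23+6] := {0xa7,0x1c,0x2b,0x0a,0xa4,0xf4}
#3 dst[0x13+2] := {0xa4,0x6c}
#4 dst[0x0d+8] := {0x04,0x06,0xa7,0x1c,0x2b,0x0a,0xa4,0xf4}
#5 dst[0x0b+3] := {0x4e,0xef,0xe1}
query mem[0x03]=0xd4, mem[0x0c]=0xef, mem[0x11]=0x2b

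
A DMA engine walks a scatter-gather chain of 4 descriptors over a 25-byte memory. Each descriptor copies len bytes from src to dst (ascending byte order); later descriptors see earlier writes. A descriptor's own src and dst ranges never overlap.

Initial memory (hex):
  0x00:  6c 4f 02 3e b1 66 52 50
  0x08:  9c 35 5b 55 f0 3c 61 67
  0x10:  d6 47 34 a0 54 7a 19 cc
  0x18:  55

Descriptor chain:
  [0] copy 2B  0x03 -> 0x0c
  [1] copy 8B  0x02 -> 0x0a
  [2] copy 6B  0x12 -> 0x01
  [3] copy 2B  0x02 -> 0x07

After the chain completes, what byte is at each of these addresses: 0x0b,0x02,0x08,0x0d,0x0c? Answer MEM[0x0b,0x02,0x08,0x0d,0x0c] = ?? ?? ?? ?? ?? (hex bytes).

MEM[0x0b,0x02,0x08,0x0d,0x0c] = 3e a0 54 66 b1

  after D0: wrote 2B at 0x0c = 3eb1
  after D1: wrote 8B at 0x0a = 023eb16652509c35
  after D2: wrote 6B at 0x01 = 34a0547a19cc
  after D3: wrote 2B at 0x07 = a054
query mem[0x0b]=0x3e, mem[0x02]=0xa0, mem[0x08]=0x54, mem[0x0d]=0x66, mem[0x0c]=0xb1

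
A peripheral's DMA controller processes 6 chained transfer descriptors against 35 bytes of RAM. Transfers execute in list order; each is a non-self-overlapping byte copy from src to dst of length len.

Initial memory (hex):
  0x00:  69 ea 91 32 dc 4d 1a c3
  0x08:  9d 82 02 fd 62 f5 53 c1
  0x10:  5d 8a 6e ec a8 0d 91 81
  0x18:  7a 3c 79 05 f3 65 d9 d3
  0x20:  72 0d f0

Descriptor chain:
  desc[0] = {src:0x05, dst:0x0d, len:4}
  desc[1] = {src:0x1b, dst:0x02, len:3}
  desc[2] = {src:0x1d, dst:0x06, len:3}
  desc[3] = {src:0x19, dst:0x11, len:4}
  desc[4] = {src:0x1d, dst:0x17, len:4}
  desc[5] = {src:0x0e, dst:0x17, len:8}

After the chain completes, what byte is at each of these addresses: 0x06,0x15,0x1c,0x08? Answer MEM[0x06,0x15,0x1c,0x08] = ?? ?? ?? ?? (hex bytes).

#0 dst[0x0d+4] := {0x4d,0x1a,0xc3,0x9d}
#1 dst[0x02+3] := {0x05,0xf3,0x65}
#2 dst[0x06+3] := {0x65,0xd9,0xd3}
#3 dst[0x11+4] := {0x3c,0x79,0x05,0xf3}
#4 dst[0x17+4] := {0x65,0xd9,0xd3,0x72}
#5 dst[0x17+8] := {0x1a,0xc3,0x9d,0x3c,0x79,0x05,0xf3,0x0d}
query mem[0x06]=0x65, mem[0x15]=0x0d, mem[0x1c]=0x05, mem[0x08]=0xd3

MEM[0x06,0x15,0x1c,0x08] = 65 0d 05 d3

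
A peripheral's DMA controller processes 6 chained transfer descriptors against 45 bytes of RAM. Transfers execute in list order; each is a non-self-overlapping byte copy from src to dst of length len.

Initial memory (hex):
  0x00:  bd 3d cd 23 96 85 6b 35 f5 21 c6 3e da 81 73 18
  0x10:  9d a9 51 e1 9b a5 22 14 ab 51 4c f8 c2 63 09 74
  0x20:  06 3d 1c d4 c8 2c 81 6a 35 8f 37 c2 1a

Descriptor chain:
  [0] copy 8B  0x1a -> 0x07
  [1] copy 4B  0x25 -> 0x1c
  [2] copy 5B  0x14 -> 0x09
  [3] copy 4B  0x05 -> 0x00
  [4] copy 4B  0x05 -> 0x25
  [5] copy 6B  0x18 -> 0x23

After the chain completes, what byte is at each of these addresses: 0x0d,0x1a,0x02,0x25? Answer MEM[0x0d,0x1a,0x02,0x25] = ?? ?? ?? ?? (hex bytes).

[0] 0x1a->0x07 len=8 : 4c f8 c2 63 09 74 06 3d
[1] 0x25->0x1c len=4 : 2c 81 6a 35
[2] 0x14->0x09 len=5 : 9b a5 22 14 ab
[3] 0x05->0x00 len=4 : 85 6b 4c f8
[4] 0x05->0x25 len=4 : 85 6b 4c f8
[5] 0x18->0x23 len=6 : ab 51 4c f8 2c 81
query mem[0x0d]=0xab, mem[0x1a]=0x4c, mem[0x02]=0x4c, mem[0x25]=0x4c

MEM[0x0d,0x1a,0x02,0x25] = ab 4c 4c 4c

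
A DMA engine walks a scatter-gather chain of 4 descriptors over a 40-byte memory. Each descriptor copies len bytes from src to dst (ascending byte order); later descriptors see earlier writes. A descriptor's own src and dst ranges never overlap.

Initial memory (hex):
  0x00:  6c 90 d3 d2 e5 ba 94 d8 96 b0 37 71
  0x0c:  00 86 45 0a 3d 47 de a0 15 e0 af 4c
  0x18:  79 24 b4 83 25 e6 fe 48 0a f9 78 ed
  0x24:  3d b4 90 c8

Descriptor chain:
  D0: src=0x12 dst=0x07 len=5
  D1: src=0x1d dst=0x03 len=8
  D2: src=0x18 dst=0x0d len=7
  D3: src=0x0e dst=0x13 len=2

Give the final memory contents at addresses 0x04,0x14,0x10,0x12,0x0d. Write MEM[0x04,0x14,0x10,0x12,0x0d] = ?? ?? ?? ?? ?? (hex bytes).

MEM[0x04,0x14,0x10,0x12,0x0d] = fe b4 83 e6 79

[0] 0x12->0x07 len=5 : de a0 15 e0 af
[1] 0x1d->0x03 len=8 : e6 fe 48 0a f9 78 ed 3d
[2] 0x18->0x0d len=7 : 79 24 b4 83 25 e6 fe
[3] 0x0e->0x13 len=2 : 24 b4
query mem[0x04]=0xfe, mem[0x14]=0xb4, mem[0x10]=0x83, mem[0x12]=0xe6, mem[0x0d]=0x79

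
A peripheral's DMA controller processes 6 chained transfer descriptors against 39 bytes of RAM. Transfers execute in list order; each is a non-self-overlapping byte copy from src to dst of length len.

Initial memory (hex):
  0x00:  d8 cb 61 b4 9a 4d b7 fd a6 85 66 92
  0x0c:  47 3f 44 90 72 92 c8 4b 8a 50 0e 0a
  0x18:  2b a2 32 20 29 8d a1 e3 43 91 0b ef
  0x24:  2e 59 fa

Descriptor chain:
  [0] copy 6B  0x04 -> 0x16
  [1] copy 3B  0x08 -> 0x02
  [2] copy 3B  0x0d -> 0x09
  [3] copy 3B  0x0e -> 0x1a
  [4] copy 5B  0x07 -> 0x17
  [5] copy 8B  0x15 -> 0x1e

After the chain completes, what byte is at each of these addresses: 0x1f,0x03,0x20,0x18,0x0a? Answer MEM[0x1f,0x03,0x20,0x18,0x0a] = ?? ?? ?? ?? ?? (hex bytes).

#0 dst[0x16+6] := {0x9a,0x4d,0xb7,0xfd,0xa6,0x85}
#1 dst[0x02+3] := {0xa6,0x85,0x66}
#2 dst[0x09+3] := {0x3f,0x44,0x90}
#3 dst[0x1a+3] := {0x44,0x90,0x72}
#4 dst[0x17+5] := {0xfd,0xa6,0x3f,0x44,0x90}
#5 dst[0x1e+8] := {0x50,0x9a,0xfd,0xa6,0x3f,0x44,0x90,0x72}
query mem[0x1f]=0x9a, mem[0x03]=0x85, mem[0x20]=0xfd, mem[0x18]=0xa6, mem[0x0a]=0x44

MEM[0x1f,0x03,0x20,0x18,0x0a] = 9a 85 fd a6 44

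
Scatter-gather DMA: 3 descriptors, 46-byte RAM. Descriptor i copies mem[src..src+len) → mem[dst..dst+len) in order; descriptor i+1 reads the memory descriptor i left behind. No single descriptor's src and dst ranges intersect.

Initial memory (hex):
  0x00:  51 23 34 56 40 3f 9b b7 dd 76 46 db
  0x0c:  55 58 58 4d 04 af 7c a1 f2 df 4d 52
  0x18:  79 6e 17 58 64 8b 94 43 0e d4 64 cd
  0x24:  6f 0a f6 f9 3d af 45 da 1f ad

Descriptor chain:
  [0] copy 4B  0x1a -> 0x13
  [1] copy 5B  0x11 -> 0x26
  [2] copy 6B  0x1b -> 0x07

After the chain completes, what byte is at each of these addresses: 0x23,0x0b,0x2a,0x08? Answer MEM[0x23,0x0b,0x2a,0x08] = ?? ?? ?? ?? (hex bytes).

MEM[0x23,0x0b,0x2a,0x08] = cd 43 64 64

#0 dst[0x13+4] := {0x17,0x58,0x64,0x8b}
#1 dst[0x26+5] := {0xaf,0x7c,0x17,0x58,0x64}
#2 dst[0x07+6] := {0x58,0x64,0x8b,0x94,0x43,0x0e}
query mem[0x23]=0xcd, mem[0x0b]=0x43, mem[0x2a]=0x64, mem[0x08]=0x64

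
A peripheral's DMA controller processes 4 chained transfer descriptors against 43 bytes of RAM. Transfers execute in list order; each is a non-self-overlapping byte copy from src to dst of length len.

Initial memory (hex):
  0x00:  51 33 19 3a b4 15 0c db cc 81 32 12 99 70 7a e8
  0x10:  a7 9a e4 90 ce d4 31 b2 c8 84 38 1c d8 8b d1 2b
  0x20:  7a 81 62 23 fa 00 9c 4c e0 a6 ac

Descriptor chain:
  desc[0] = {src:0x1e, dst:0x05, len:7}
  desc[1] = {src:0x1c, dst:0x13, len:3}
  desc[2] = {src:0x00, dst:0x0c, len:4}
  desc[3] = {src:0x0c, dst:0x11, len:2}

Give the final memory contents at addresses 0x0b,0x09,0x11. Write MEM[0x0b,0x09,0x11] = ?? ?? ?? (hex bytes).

  after D0: wrote 7B at 0x05 = d12b7a816223fa
  after D1: wrote 3B at 0x13 = d88bd1
  after D2: wrote 4B at 0x0c = 5133193a
  after D3: wrote 2B at 0x11 = 5133
query mem[0x0b]=0xfa, mem[0x09]=0x62, mem[0x11]=0x51

MEM[0x0b,0x09,0x11] = fa 62 51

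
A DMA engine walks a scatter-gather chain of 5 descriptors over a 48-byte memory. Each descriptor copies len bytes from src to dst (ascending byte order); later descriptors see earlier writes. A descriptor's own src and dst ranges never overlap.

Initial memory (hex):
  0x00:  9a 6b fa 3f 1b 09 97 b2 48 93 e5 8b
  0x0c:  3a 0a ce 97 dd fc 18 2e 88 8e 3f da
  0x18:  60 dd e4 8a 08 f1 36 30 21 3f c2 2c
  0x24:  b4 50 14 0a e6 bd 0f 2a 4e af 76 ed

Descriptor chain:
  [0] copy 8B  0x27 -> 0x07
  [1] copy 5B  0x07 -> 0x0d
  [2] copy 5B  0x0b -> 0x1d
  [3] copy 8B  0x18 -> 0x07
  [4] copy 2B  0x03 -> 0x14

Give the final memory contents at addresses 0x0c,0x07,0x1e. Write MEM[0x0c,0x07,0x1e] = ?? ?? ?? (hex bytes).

#0 dst[0x07+8] := {0x0a,0xe6,0xbd,0x0f,0x2a,0x4e,0xaf,0x76}
#1 dst[0x0d+5] := {0x0a,0xe6,0xbd,0x0f,0x2a}
#2 dst[0x1d+5] := {0x2a,0x4e,0x0a,0xe6,0xbd}
#3 dst[0x07+8] := {0x60,0xdd,0xe4,0x8a,0x08,0x2a,0x4e,0x0a}
#4 dst[0x14+2] := {0x3f,0x1b}
query mem[0x0c]=0x2a, mem[0x07]=0x60, mem[0x1e]=0x4e

MEM[0x0c,0x07,0x1e] = 2a 60 4e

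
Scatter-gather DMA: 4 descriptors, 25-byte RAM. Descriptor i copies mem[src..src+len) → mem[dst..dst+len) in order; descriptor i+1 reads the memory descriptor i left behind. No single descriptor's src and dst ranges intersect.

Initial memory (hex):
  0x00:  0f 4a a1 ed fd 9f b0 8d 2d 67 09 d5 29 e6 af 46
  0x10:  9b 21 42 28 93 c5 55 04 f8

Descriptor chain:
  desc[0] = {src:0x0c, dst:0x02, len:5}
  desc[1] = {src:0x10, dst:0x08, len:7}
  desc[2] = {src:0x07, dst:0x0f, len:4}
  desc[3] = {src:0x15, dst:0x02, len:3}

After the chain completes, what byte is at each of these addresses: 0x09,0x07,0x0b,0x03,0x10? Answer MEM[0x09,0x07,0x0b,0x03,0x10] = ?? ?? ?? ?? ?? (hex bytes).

MEM[0x09,0x07,0x0b,0x03,0x10] = 21 8d 28 55 9b

#0 dst[0x02+5] := {0x29,0xe6,0xaf,0x46,0x9b}
#1 dst[0x08+7] := {0x9b,0x21,0x42,0x28,0x93,0xc5,0x55}
#2 dst[0x0f+4] := {0x8d,0x9b,0x21,0x42}
#3 dst[0x02+3] := {0xc5,0x55,0x04}
query mem[0x09]=0x21, mem[0x07]=0x8d, mem[0x0b]=0x28, mem[0x03]=0x55, mem[0x10]=0x9b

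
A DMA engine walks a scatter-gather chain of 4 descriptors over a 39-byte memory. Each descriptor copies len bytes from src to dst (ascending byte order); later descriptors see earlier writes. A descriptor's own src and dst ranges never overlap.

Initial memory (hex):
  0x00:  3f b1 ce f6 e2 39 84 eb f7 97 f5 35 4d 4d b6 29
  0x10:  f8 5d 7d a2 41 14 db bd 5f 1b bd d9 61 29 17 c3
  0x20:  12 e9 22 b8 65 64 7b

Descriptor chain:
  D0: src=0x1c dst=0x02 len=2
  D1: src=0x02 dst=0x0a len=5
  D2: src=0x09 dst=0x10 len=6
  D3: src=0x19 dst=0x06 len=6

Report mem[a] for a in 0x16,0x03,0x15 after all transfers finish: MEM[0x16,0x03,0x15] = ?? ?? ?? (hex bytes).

MEM[0x16,0x03,0x15] = db 29 84

#0 dst[0x02+2] := {0x61,0x29}
#1 dst[0x0a+5] := {0x61,0x29,0xe2,0x39,0x84}
#2 dst[0x10+6] := {0x97,0x61,0x29,0xe2,0x39,0x84}
#3 dst[0x06+6] := {0x1b,0xbd,0xd9,0x61,0x29,0x17}
query mem[0x16]=0xdb, mem[0x03]=0x29, mem[0x15]=0x84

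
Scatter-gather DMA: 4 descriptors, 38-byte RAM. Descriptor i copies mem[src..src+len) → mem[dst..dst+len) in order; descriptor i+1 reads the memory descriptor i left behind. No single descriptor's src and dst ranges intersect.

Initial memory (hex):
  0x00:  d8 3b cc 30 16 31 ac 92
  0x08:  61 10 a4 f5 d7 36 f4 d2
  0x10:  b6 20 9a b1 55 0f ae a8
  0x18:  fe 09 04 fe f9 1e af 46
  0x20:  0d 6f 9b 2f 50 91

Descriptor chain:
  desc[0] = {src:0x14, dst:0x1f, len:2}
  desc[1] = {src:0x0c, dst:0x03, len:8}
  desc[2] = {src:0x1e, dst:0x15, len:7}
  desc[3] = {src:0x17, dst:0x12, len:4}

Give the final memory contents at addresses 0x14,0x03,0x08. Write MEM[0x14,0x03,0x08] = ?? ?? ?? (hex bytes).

D0: mem[0x1f..0x20] <- [55 0f]
D1: mem[0x03..0x0a] <- [d7 36 f4 d2 b6 20 9a b1]
D2: mem[0x15..0x1b] <- [af 55 0f 6f 9b 2f 50]
D3: mem[0x12..0x15] <- [0f 6f 9b 2f]
query mem[0x14]=0x9b, mem[0x03]=0xd7, mem[0x08]=0x20

MEM[0x14,0x03,0x08] = 9b d7 20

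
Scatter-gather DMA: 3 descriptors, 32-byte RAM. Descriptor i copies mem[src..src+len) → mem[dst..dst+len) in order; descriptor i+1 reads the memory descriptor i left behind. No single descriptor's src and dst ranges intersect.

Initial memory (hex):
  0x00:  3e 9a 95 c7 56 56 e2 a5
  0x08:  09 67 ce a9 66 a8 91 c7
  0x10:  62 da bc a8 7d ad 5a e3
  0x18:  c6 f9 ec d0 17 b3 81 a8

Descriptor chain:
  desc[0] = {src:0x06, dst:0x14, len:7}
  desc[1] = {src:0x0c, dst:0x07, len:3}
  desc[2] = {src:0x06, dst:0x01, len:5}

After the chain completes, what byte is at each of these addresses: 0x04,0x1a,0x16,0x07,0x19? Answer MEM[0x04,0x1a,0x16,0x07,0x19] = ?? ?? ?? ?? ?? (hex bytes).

[0] 0x06->0x14 len=7 : e2 a5 09 67 ce a9 66
[1] 0x0c->0x07 len=3 : 66 a8 91
[2] 0x06->0x01 len=5 : e2 66 a8 91 ce
query mem[0x04]=0x91, mem[0x1a]=0x66, mem[0x16]=0x09, mem[0x07]=0x66, mem[0x19]=0xa9

MEM[0x04,0x1a,0x16,0x07,0x19] = 91 66 09 66 a9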